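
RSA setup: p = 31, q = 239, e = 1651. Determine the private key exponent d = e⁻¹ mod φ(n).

φ(n) = (p−1)(q−1) = 30·238 = 7140.
Need d with 1651·d ≡ 1 (mod 7140). Apply the extended Euclidean algorithm:
7140 = 4*1651 + 536
1651 = 3*536 + 43
536 = 12*43 + 20
43 = 2*20 + 3
20 = 6*3 + 2
3 = 1*2 + 1
2 = 2*1 + 0
Back-substitute:
1 = 3 − 2
1 = −20 + 7·3
1 = 7·43 − 15·20
1 = −15·536 + 187·43
1 = 187·1651 − 576·536
1 = −576·7140 + 2491·1651
So 1651·2491 ≡ 1 (mod 7140), hence d = 2491.

2491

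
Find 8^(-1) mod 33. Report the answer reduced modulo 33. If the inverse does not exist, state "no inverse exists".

29

Run Euclid on (33, 8):
33 = 4*8 + 1
8 = 8*1 + 0
gcd = 1, so the inverse exists. Back-substitute:
1 = 33 − 4·8
Thus 8·(-4) ≡ 1 (mod 33); reducing, -4 mod 33 = 29.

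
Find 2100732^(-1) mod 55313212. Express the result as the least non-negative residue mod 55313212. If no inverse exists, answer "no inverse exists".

Compute gcd(2100732, 55313212):
55313212 = 26·2100732 + 694180
2100732 = 3·694180 + 18192
694180 = 38·18192 + 2884
18192 = 6·2884 + 888
2884 = 3·888 + 220
888 = 4·220 + 8
220 = 27·8 + 4
8 = 2·4 + 0
The gcd is 4, not 1, hence no inverse exists.

no inverse exists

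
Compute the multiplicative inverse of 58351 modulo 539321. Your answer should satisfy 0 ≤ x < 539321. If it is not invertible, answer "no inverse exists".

133326

Run Euclid on (539321, 58351):
539321 = 9·58351 + 14162
58351 = 4·14162 + 1703
14162 = 8·1703 + 538
1703 = 3·538 + 89
538 = 6·89 + 4
89 = 22·4 + 1
4 = 4·1 + 0
Since gcd(58351, 539321) = 1, back-substitute to write 1 as a combination:
1 = 89 − 22·4
1 = −22·538 + 133·89
1 = 133·1703 − 421·538
1 = −421·14162 + 3501·1703
1 = 3501·58351 − 14425·14162
1 = −14425·539321 + 133326·58351
So 58351·133326 ≡ 1 (mod 539321).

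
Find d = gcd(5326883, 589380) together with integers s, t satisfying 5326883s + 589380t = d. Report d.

Repeated division:
5326883 = 9×589380 + 22463
589380 = 26×22463 + 5342
22463 = 4×5342 + 1095
5342 = 4×1095 + 962
1095 = 1×962 + 133
962 = 7×133 + 31
133 = 4×31 + 9
31 = 3×9 + 4
9 = 2×4 + 1
4 = 4×1 + 0
gcd(5326883, 589380) = 1.
Express as a combination:
1 = 9 − 2·4
1 = −2·31 + 7·9
1 = 7·133 − 30·31
1 = −30·962 + 217·133
1 = 217·1095 − 247·962
1 = −247·5342 + 1205·1095
1 = 1205·22463 − 5067·5342
1 = −5067·589380 + 132947·22463
1 = 132947·5326883 − 1201590·589380
So 1 = (132947)·5326883 + (-1201590)·589380.

1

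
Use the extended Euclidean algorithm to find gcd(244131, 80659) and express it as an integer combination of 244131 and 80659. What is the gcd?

Apply Euclid's algorithm to 244131 and 80659:
244131 = 3·80659 + 2154
80659 = 37·2154 + 961
2154 = 2·961 + 232
961 = 4·232 + 33
232 = 7·33 + 1
33 = 33·1 + 0
gcd(244131, 80659) = 1.
Express as a combination:
1 = 232 − 7·33
1 = −7·961 + 29·232
1 = 29·2154 − 65·961
1 = −65·80659 + 2434·2154
1 = 2434·244131 − 7367·80659
So 1 = (2434)·244131 + (-7367)·80659.

1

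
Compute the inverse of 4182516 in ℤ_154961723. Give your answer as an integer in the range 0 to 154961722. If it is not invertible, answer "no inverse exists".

Apply the Euclidean algorithm to 154961723 and 4182516:
154961723 = 37*4182516 + 208631
4182516 = 20*208631 + 9896
208631 = 21*9896 + 815
9896 = 12*815 + 116
815 = 7*116 + 3
116 = 38*3 + 2
3 = 1*2 + 1
2 = 2*1 + 0
gcd = 1, so the inverse exists. Back-substitute:
1 = 3 − 2
1 = −116 + 39·3
1 = 39·815 − 274·116
1 = −274·9896 + 3327·815
1 = 3327·208631 − 70141·9896
1 = −70141·4182516 + 1406147·208631
1 = 1406147·154961723 − 52097580·4182516
Hence 4182516⁻¹ ≡ -52097580 ≡ 102864143 (mod 154961723).

102864143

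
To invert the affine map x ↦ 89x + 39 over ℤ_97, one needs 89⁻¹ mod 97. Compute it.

12

Apply the Euclidean algorithm to 97 and 89:
97 = 1·89 + 8
89 = 11·8 + 1
8 = 8·1 + 0
Since gcd(89, 97) = 1, back-substitute to write 1 as a combination:
1 = 89 − 11·8
1 = −11·97 + 12·89
So 89·12 ≡ 1 (mod 97).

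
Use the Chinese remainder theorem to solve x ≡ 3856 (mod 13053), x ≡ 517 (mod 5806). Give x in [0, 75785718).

Write x = 3856 + 13053·k. Then 13053·k ≡ 517 − 3856 ≡ 2467 (mod 5806).
Need 13053⁻¹ mod 5806. Extended Euclid on (5806, 1441):
5806 = 4·1441 + 42
1441 = 34·42 + 13
42 = 3·13 + 3
13 = 4·3 + 1
3 = 3·1 + 0
Back-substitute:
1 = 13 − 4·3
1 = −4·42 + 13·13
1 = 13·1441 − 446·42
1 = −446·5806 + 1797·1441
13053⁻¹ ≡ 1797 (mod 5806), so k ≡ 1797·2467 ≡ 3221 (mod 5806).
x = 3856 + 13053·3221 = 42047569.

42047569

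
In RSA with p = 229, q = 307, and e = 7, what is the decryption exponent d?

φ(n) = (p−1)(q−1) = 228·306 = 69768.
Need d with 7·d ≡ 1 (mod 69768). Apply the extended Euclidean algorithm:
69768 = 9966·7 + 6
7 = 1·6 + 1
6 = 6·1 + 0
Back-substitute:
1 = 7 − 6
1 = −69768 + 9967·7
So 7·9967 ≡ 1 (mod 69768), hence d = 9967.

9967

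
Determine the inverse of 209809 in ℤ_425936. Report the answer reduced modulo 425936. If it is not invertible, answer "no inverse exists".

326497

Extended Euclidean algorithm:
425936 = 2·209809 + 6318
209809 = 33·6318 + 1315
6318 = 4·1315 + 1058
1315 = 1·1058 + 257
1058 = 4·257 + 30
257 = 8·30 + 17
30 = 1·17 + 13
17 = 1·13 + 4
13 = 3·4 + 1
4 = 4·1 + 0
The gcd is 1. Working backward:
1 = 13 − 3·4
1 = −3·17 + 4·13
1 = 4·30 − 7·17
1 = −7·257 + 60·30
1 = 60·1058 − 247·257
1 = −247·1315 + 307·1058
1 = 307·6318 − 1475·1315
1 = −1475·209809 + 48982·6318
1 = 48982·425936 − 99439·209809
Thus 209809·(-99439) ≡ 1 (mod 425936); reducing, -99439 mod 425936 = 326497.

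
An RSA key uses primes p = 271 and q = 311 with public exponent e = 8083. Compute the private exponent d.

71947

φ(n) = (p−1)(q−1) = 270·310 = 83700.
Need d with 8083·d ≡ 1 (mod 83700). Apply the extended Euclidean algorithm:
83700 = 10×8083 + 2870
8083 = 2×2870 + 2343
2870 = 1×2343 + 527
2343 = 4×527 + 235
527 = 2×235 + 57
235 = 4×57 + 7
57 = 8×7 + 1
7 = 7×1 + 0
Back-substitute:
1 = 57 − 8·7
1 = −8·235 + 33·57
1 = 33·527 − 74·235
1 = −74·2343 + 329·527
1 = 329·2870 − 403·2343
1 = −403·8083 + 1135·2870
1 = 1135·83700 − 11753·8083
So 8083·(-11753) ≡ 1 (mod 83700), hence d ≡ -11753 ≡ 71947 (mod 83700).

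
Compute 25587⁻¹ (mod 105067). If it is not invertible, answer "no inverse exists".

99889

Run Euclid on (105067, 25587):
105067 = 4×25587 + 2719
25587 = 9×2719 + 1116
2719 = 2×1116 + 487
1116 = 2×487 + 142
487 = 3×142 + 61
142 = 2×61 + 20
61 = 3×20 + 1
20 = 20×1 + 0
Since gcd(25587, 105067) = 1, back-substitute to write 1 as a combination:
1 = 61 − 3·20
1 = −3·142 + 7·61
1 = 7·487 − 24·142
1 = −24·1116 + 55·487
1 = 55·2719 − 134·1116
1 = −134·25587 + 1261·2719
1 = 1261·105067 − 5178·25587
Thus 25587·(-5178) ≡ 1 (mod 105067); reducing, -5178 mod 105067 = 99889.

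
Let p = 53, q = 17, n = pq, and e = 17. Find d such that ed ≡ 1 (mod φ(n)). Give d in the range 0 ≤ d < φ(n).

49

φ(n) = (p−1)(q−1) = 52·16 = 832.
Need d with 17·d ≡ 1 (mod 832). Apply the extended Euclidean algorithm:
832 = 48×17 + 16
17 = 1×16 + 1
16 = 16×1 + 0
Back-substitute:
1 = 17 − 16
1 = −832 + 49·17
So 17·49 ≡ 1 (mod 832), hence d = 49.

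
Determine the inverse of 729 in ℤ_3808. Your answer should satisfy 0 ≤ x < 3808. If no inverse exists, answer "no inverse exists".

Run Euclid on (3808, 729):
3808 = 5·729 + 163
729 = 4·163 + 77
163 = 2·77 + 9
77 = 8·9 + 5
9 = 1·5 + 4
5 = 1·4 + 1
4 = 4·1 + 0
Since gcd(729, 3808) = 1, back-substitute to write 1 as a combination:
1 = 5 − 4
1 = −9 + 2·5
1 = 2·77 − 17·9
1 = −17·163 + 36·77
1 = 36·729 − 161·163
1 = −161·3808 + 841·729
So 729·841 ≡ 1 (mod 3808).

841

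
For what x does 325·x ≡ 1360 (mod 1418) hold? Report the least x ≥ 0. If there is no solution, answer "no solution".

26

First find gcd(325, 1418):
1418 = 4×325 + 118
325 = 2×118 + 89
118 = 1×89 + 29
89 = 3×29 + 2
29 = 14×2 + 1
2 = 2×1 + 0
gcd = 1, so a unique solution mod 1418 exists.
Back-substitute for the Bézout coefficients:
1 = 29 − 14·2
1 = −14·89 + 43·29
1 = 43·118 − 57·89
1 = −57·325 + 157·118
1 = 157·1418 − 685·325
So 325·(-685) ≡ 1 (mod 1418), giving 325⁻¹ ≡ 733.
x ≡ 325⁻¹·1360 ≡ 733·1360 ≡ 26 (mod 1418).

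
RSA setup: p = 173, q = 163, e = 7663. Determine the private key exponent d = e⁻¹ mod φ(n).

19159

φ(n) = (p−1)(q−1) = 172·162 = 27864.
Need d with 7663·d ≡ 1 (mod 27864). Apply the extended Euclidean algorithm:
27864 = 3×7663 + 4875
7663 = 1×4875 + 2788
4875 = 1×2788 + 2087
2788 = 1×2087 + 701
2087 = 2×701 + 685
701 = 1×685 + 16
685 = 42×16 + 13
16 = 1×13 + 3
13 = 4×3 + 1
3 = 3×1 + 0
Back-substitute:
1 = 13 − 4·3
1 = −4·16 + 5·13
1 = 5·685 − 214·16
1 = −214·701 + 219·685
1 = 219·2087 − 652·701
1 = −652·2788 + 871·2087
1 = 871·4875 − 1523·2788
1 = −1523·7663 + 2394·4875
1 = 2394·27864 − 8705·7663
So 7663·(-8705) ≡ 1 (mod 27864), hence d ≡ -8705 ≡ 19159 (mod 27864).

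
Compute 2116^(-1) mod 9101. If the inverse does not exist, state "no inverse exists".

Extended Euclidean algorithm:
9101 = 4·2116 + 637
2116 = 3·637 + 205
637 = 3·205 + 22
205 = 9·22 + 7
22 = 3·7 + 1
7 = 7·1 + 0
Since gcd(2116, 9101) = 1, back-substitute to write 1 as a combination:
1 = 22 − 3·7
1 = −3·205 + 28·22
1 = 28·637 − 87·205
1 = −87·2116 + 289·637
1 = 289·9101 − 1243·2116
Thus 2116·(-1243) ≡ 1 (mod 9101); reducing, -1243 mod 9101 = 7858.

7858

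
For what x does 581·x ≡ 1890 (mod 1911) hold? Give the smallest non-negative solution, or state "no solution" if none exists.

171

First find gcd(581, 1911):
1911 = 3*581 + 168
581 = 3*168 + 77
168 = 2*77 + 14
77 = 5*14 + 7
14 = 2*7 + 0
gcd = 7 and 7 | 1890, so solutions exist. Divide through by 7: 83x ≡ 270 (mod 273).
Now find 83⁻¹ mod 273:
273 = 3·83 + 24
83 = 3·24 + 11
24 = 2·11 + 2
11 = 5·2 + 1
2 = 2·1 + 0
Back-substitute:
1 = 11 − 5·2
1 = −5·24 + 11·11
1 = 11·83 − 38·24
1 = −38·273 + 125·83
So 83⁻¹ ≡ 125 (mod 273).
Then x ≡ 125·270 ≡ 171 (mod 273); the smallest non-negative solution is x = 171.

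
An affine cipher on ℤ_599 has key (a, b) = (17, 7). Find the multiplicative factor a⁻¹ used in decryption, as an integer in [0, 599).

141

gcd(599, 17) by repeated division:
599 = 35·17 + 4
17 = 4·4 + 1
4 = 4·1 + 0
The gcd is 1. Working backward:
1 = 17 − 4·4
1 = −4·599 + 141·17
So 17·141 ≡ 1 (mod 599).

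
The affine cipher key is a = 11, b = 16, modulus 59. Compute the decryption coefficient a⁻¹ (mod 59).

43

Extended Euclidean algorithm:
59 = 5*11 + 4
11 = 2*4 + 3
4 = 1*3 + 1
3 = 3*1 + 0
Since gcd(11, 59) = 1, back-substitute to write 1 as a combination:
1 = 4 − 3
1 = −11 + 3·4
1 = 3·59 − 16·11
Hence 11⁻¹ ≡ -16 ≡ 43 (mod 59).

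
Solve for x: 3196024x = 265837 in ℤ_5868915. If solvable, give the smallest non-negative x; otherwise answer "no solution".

First find gcd(3196024, 5868915):
5868915 = 1·3196024 + 2672891
3196024 = 1·2672891 + 523133
2672891 = 5·523133 + 57226
523133 = 9·57226 + 8099
57226 = 7·8099 + 533
8099 = 15·533 + 104
533 = 5·104 + 13
104 = 8·13 + 0
gcd = 13 and 13 | 265837, so solutions exist. Divide through by 13: 245848x ≡ 20449 (mod 451455).
Now find 245848⁻¹ mod 451455:
451455 = 1·245848 + 205607
245848 = 1·205607 + 40241
205607 = 5·40241 + 4402
40241 = 9·4402 + 623
4402 = 7·623 + 41
623 = 15·41 + 8
41 = 5·8 + 1
8 = 8·1 + 0
Back-substitute:
1 = 41 − 5·8
1 = −5·623 + 76·41
1 = 76·4402 − 537·623
1 = −537·40241 + 4909·4402
1 = 4909·205607 − 25082·40241
1 = −25082·245848 + 29991·205607
1 = 29991·451455 − 55073·245848
So 245848·(-55073) ≡ 1 (mod 451455), i.e. 245848⁻¹ ≡ 396382.
Then x ≡ 396382·20449 ≡ 192448 (mod 451455); the smallest non-negative solution is x = 192448.

192448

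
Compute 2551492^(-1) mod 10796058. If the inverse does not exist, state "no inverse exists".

Euclidean algorithm on 10796058, 2551492:
10796058 = 4*2551492 + 590090
2551492 = 4*590090 + 191132
590090 = 3*191132 + 16694
191132 = 11*16694 + 7498
16694 = 2*7498 + 1698
7498 = 4*1698 + 706
1698 = 2*706 + 286
706 = 2*286 + 134
286 = 2*134 + 18
134 = 7*18 + 8
18 = 2*8 + 2
8 = 4*2 + 0
gcd(2551492, 10796058) = 2 ≠ 1, so 2551492 has no multiplicative inverse modulo 10796058.

no inverse exists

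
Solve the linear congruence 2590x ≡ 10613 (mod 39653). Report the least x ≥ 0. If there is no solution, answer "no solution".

4888

First find gcd(2590, 39653):
39653 = 15*2590 + 803
2590 = 3*803 + 181
803 = 4*181 + 79
181 = 2*79 + 23
79 = 3*23 + 10
23 = 2*10 + 3
10 = 3*3 + 1
3 = 3*1 + 0
gcd = 1, so a unique solution mod 39653 exists.
Back-substitute for the Bézout coefficients:
1 = 10 − 3·3
1 = −3·23 + 7·10
1 = 7·79 − 24·23
1 = −24·181 + 55·79
1 = 55·803 − 244·181
1 = −244·2590 + 787·803
1 = 787·39653 − 12049·2590
So 2590·(-12049) ≡ 1 (mod 39653), giving 2590⁻¹ ≡ 27604.
x ≡ 2590⁻¹·10613 ≡ 27604·10613 ≡ 4888 (mod 39653).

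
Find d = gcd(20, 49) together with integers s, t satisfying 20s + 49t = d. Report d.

1

Apply Euclid's algorithm to 49 and 20:
49 = 2*20 + 9
20 = 2*9 + 2
9 = 4*2 + 1
2 = 2*1 + 0
gcd(20, 49) = 1.
Back-substituting:
1 = 9 − 4·2
1 = −4·20 + 9·9
1 = 9·49 − 22·20
So 1 = (9)·49 + (-22)·20.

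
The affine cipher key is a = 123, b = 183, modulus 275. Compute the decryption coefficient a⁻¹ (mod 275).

Apply the Euclidean algorithm to 275 and 123:
275 = 2×123 + 29
123 = 4×29 + 7
29 = 4×7 + 1
7 = 7×1 + 0
The gcd is 1. Working backward:
1 = 29 − 4·7
1 = −4·123 + 17·29
1 = 17·275 − 38·123
So 123·(-38) ≡ 1 (mod 275), and -38 ≡ 237 (mod 275).

237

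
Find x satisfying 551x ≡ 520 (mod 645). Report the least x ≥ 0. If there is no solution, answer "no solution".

365

First find gcd(551, 645):
645 = 1×551 + 94
551 = 5×94 + 81
94 = 1×81 + 13
81 = 6×13 + 3
13 = 4×3 + 1
3 = 3×1 + 0
gcd = 1, so a unique solution mod 645 exists.
Back-substitute for the Bézout coefficients:
1 = 13 − 4·3
1 = −4·81 + 25·13
1 = 25·94 − 29·81
1 = −29·551 + 170·94
1 = 170·645 − 199·551
So 551·(-199) ≡ 1 (mod 645), giving 551⁻¹ ≡ 446.
x ≡ 551⁻¹·520 ≡ 446·520 ≡ 365 (mod 645).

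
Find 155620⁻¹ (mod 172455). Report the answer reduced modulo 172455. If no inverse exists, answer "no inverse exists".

no inverse exists

Compute gcd(155620, 172455):
172455 = 1·155620 + 16835
155620 = 9·16835 + 4105
16835 = 4·4105 + 415
4105 = 9·415 + 370
415 = 1·370 + 45
370 = 8·45 + 10
45 = 4·10 + 5
10 = 2·5 + 0
The gcd is 5, not 1, hence no inverse exists.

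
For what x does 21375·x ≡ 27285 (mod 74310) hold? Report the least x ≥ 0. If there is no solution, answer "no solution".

3961

First find gcd(21375, 74310):
74310 = 3×21375 + 10185
21375 = 2×10185 + 1005
10185 = 10×1005 + 135
1005 = 7×135 + 60
135 = 2×60 + 15
60 = 4×15 + 0
gcd = 15 and 15 | 27285, so solutions exist. Divide through by 15: 1425x ≡ 1819 (mod 4954).
Now find 1425⁻¹ mod 4954:
4954 = 3·1425 + 679
1425 = 2·679 + 67
679 = 10·67 + 9
67 = 7·9 + 4
9 = 2·4 + 1
4 = 4·1 + 0
Back-substitute:
1 = 9 − 2·4
1 = −2·67 + 15·9
1 = 15·679 − 152·67
1 = −152·1425 + 319·679
1 = 319·4954 − 1109·1425
So 1425·(-1109) ≡ 1 (mod 4954), i.e. 1425⁻¹ ≡ 3845.
Then x ≡ 3845·1819 ≡ 3961 (mod 4954); the smallest non-negative solution is x = 3961.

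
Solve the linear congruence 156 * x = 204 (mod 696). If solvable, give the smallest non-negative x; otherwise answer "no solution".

37

First find gcd(156, 696):
696 = 4×156 + 72
156 = 2×72 + 12
72 = 6×12 + 0
gcd = 12 and 12 | 204, so solutions exist. Divide through by 12: 13x ≡ 17 (mod 58).
Now find 13⁻¹ mod 58:
58 = 4×13 + 6
13 = 2×6 + 1
6 = 6×1 + 0
Back-substitute:
1 = 13 − 2·6
1 = −2·58 + 9·13
So 13⁻¹ ≡ 9 (mod 58).
Then x ≡ 9·17 ≡ 37 (mod 58); the smallest non-negative solution is x = 37.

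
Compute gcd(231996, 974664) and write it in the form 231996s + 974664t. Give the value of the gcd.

Repeated division:
974664 = 4×231996 + 46680
231996 = 4×46680 + 45276
46680 = 1×45276 + 1404
45276 = 32×1404 + 348
1404 = 4×348 + 12
348 = 29×12 + 0
gcd(231996, 974664) = 12.
Back-substituting:
12 = 1404 − 4·348
12 = −4·45276 + 129·1404
12 = 129·46680 − 133·45276
12 = −133·231996 + 661·46680
12 = 661·974664 − 2777·231996
So 12 = (661)·974664 + (-2777)·231996.

12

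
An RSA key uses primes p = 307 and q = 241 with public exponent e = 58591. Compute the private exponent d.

6751

φ(n) = (p−1)(q−1) = 306·240 = 73440.
Need d with 58591·d ≡ 1 (mod 73440). Apply the extended Euclidean algorithm:
73440 = 1×58591 + 14849
58591 = 3×14849 + 14044
14849 = 1×14044 + 805
14044 = 17×805 + 359
805 = 2×359 + 87
359 = 4×87 + 11
87 = 7×11 + 10
11 = 1×10 + 1
10 = 10×1 + 0
Back-substitute:
1 = 11 − 10
1 = −87 + 8·11
1 = 8·359 − 33·87
1 = −33·805 + 74·359
1 = 74·14044 − 1291·805
1 = −1291·14849 + 1365·14044
1 = 1365·58591 − 5386·14849
1 = −5386·73440 + 6751·58591
So 58591·6751 ≡ 1 (mod 73440), hence d = 6751.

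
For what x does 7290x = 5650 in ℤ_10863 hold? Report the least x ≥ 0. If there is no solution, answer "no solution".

gcd(7290, 10863):
10863 = 1·7290 + 3573
7290 = 2·3573 + 144
3573 = 24·144 + 117
144 = 1·117 + 27
117 = 4·27 + 9
27 = 3·9 + 0
gcd = 9, but 9 ∤ 5650, so the congruence has no solution.

no solution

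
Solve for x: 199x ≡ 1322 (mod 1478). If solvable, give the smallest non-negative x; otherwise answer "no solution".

First find gcd(199, 1478):
1478 = 7·199 + 85
199 = 2·85 + 29
85 = 2·29 + 27
29 = 1·27 + 2
27 = 13·2 + 1
2 = 2·1 + 0
gcd = 1, so a unique solution mod 1478 exists.
Back-substitute for the Bézout coefficients:
1 = 27 − 13·2
1 = −13·29 + 14·27
1 = 14·85 − 41·29
1 = −41·199 + 96·85
1 = 96·1478 − 713·199
So 199·(-713) ≡ 1 (mod 1478), giving 199⁻¹ ≡ 765.
x ≡ 199⁻¹·1322 ≡ 765·1322 ≡ 378 (mod 1478).

378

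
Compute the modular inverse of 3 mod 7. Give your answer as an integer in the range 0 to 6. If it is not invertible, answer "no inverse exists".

5

Apply the Euclidean algorithm to 7 and 3:
7 = 2*3 + 1
3 = 3*1 + 0
gcd = 1, so the inverse exists. Back-substitute:
1 = 7 − 2·3
Hence 3⁻¹ ≡ -2 ≡ 5 (mod 7).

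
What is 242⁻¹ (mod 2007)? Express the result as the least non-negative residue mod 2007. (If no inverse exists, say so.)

Run Euclid on (2007, 242):
2007 = 8×242 + 71
242 = 3×71 + 29
71 = 2×29 + 13
29 = 2×13 + 3
13 = 4×3 + 1
3 = 3×1 + 0
Since gcd(242, 2007) = 1, back-substitute to write 1 as a combination:
1 = 13 − 4·3
1 = −4·29 + 9·13
1 = 9·71 − 22·29
1 = −22·242 + 75·71
1 = 75·2007 − 622·242
Thus 242·(-622) ≡ 1 (mod 2007); reducing, -622 mod 2007 = 1385.

1385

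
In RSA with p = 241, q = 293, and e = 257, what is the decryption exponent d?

φ(n) = (p−1)(q−1) = 240·292 = 70080.
Need d with 257·d ≡ 1 (mod 70080). Apply the extended Euclidean algorithm:
70080 = 272·257 + 176
257 = 1·176 + 81
176 = 2·81 + 14
81 = 5·14 + 11
14 = 1·11 + 3
11 = 3·3 + 2
3 = 1·2 + 1
2 = 2·1 + 0
Back-substitute:
1 = 3 − 2
1 = −11 + 4·3
1 = 4·14 − 5·11
1 = −5·81 + 29·14
1 = 29·176 − 63·81
1 = −63·257 + 92·176
1 = 92·70080 − 25087·257
So 257·(-25087) ≡ 1 (mod 70080), hence d ≡ -25087 ≡ 44993 (mod 70080).

44993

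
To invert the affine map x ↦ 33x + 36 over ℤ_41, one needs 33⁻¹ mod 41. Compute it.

5

Apply the Euclidean algorithm to 41 and 33:
41 = 1*33 + 8
33 = 4*8 + 1
8 = 8*1 + 0
Since gcd(33, 41) = 1, back-substitute to write 1 as a combination:
1 = 33 − 4·8
1 = −4·41 + 5·33
So 33·5 ≡ 1 (mod 41).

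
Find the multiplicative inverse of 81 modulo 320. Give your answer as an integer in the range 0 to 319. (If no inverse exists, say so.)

Run Euclid on (320, 81):
320 = 3×81 + 77
81 = 1×77 + 4
77 = 19×4 + 1
4 = 4×1 + 0
Since gcd(81, 320) = 1, back-substitute to write 1 as a combination:
1 = 77 − 19·4
1 = −19·81 + 20·77
1 = 20·320 − 79·81
Thus 81·(-79) ≡ 1 (mod 320); reducing, -79 mod 320 = 241.

241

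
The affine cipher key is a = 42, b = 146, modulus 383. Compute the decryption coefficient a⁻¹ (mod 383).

228

Run Euclid on (383, 42):
383 = 9·42 + 5
42 = 8·5 + 2
5 = 2·2 + 1
2 = 2·1 + 0
The gcd is 1. Working backward:
1 = 5 − 2·2
1 = −2·42 + 17·5
1 = 17·383 − 155·42
Hence 42⁻¹ ≡ -155 ≡ 228 (mod 383).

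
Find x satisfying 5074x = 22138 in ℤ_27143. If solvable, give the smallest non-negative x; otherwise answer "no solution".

8082

First find gcd(5074, 27143):
27143 = 5×5074 + 1773
5074 = 2×1773 + 1528
1773 = 1×1528 + 245
1528 = 6×245 + 58
245 = 4×58 + 13
58 = 4×13 + 6
13 = 2×6 + 1
6 = 6×1 + 0
gcd = 1, so a unique solution mod 27143 exists.
Back-substitute for the Bézout coefficients:
1 = 13 − 2·6
1 = −2·58 + 9·13
1 = 9·245 − 38·58
1 = −38·1528 + 237·245
1 = 237·1773 − 275·1528
1 = −275·5074 + 787·1773
1 = 787·27143 − 4210·5074
So 5074·(-4210) ≡ 1 (mod 27143), giving 5074⁻¹ ≡ 22933.
x ≡ 5074⁻¹·22138 ≡ 22933·22138 ≡ 8082 (mod 27143).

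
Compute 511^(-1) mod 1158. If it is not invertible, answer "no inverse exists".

877

Extended Euclidean algorithm:
1158 = 2·511 + 136
511 = 3·136 + 103
136 = 1·103 + 33
103 = 3·33 + 4
33 = 8·4 + 1
4 = 4·1 + 0
The gcd is 1. Working backward:
1 = 33 − 8·4
1 = −8·103 + 25·33
1 = 25·136 − 33·103
1 = −33·511 + 124·136
1 = 124·1158 − 281·511
Hence 511⁻¹ ≡ -281 ≡ 877 (mod 1158).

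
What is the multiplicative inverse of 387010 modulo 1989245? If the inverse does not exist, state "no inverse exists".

Euclidean algorithm on 1989245, 387010:
1989245 = 5×387010 + 54195
387010 = 7×54195 + 7645
54195 = 7×7645 + 680
7645 = 11×680 + 165
680 = 4×165 + 20
165 = 8×20 + 5
20 = 4×5 + 0
gcd(387010, 1989245) = 5 ≠ 1, so 387010 has no multiplicative inverse modulo 1989245.

no inverse exists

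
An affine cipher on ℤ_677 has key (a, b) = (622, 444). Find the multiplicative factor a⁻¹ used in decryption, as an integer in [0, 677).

Apply the Euclidean algorithm to 677 and 622:
677 = 1·622 + 55
622 = 11·55 + 17
55 = 3·17 + 4
17 = 4·4 + 1
4 = 4·1 + 0
The gcd is 1. Working backward:
1 = 17 − 4·4
1 = −4·55 + 13·17
1 = 13·622 − 147·55
1 = −147·677 + 160·622
So 622·160 ≡ 1 (mod 677).

160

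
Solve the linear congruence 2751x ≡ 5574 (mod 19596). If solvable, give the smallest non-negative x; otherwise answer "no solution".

3122

First find gcd(2751, 19596):
19596 = 7×2751 + 339
2751 = 8×339 + 39
339 = 8×39 + 27
39 = 1×27 + 12
27 = 2×12 + 3
12 = 4×3 + 0
gcd = 3 and 3 | 5574, so solutions exist. Divide through by 3: 917x ≡ 1858 (mod 6532).
Now find 917⁻¹ mod 6532:
6532 = 7*917 + 113
917 = 8*113 + 13
113 = 8*13 + 9
13 = 1*9 + 4
9 = 2*4 + 1
4 = 4*1 + 0
Back-substitute:
1 = 9 − 2·4
1 = −2·13 + 3·9
1 = 3·113 − 26·13
1 = −26·917 + 211·113
1 = 211·6532 − 1503·917
So 917·(-1503) ≡ 1 (mod 6532), i.e. 917⁻¹ ≡ 5029.
Then x ≡ 5029·1858 ≡ 3122 (mod 6532); the smallest non-negative solution is x = 3122.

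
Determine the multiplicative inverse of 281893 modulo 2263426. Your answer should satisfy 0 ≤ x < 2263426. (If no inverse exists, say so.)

2166953

gcd(2263426, 281893) by repeated division:
2263426 = 8*281893 + 8282
281893 = 34*8282 + 305
8282 = 27*305 + 47
305 = 6*47 + 23
47 = 2*23 + 1
23 = 23*1 + 0
Since gcd(281893, 2263426) = 1, back-substitute to write 1 as a combination:
1 = 47 − 2·23
1 = −2·305 + 13·47
1 = 13·8282 − 353·305
1 = −353·281893 + 12015·8282
1 = 12015·2263426 − 96473·281893
So 281893·(-96473) ≡ 1 (mod 2263426), and -96473 ≡ 2166953 (mod 2263426).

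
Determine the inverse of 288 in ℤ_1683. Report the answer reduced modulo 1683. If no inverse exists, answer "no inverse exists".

no inverse exists

Compute gcd(288, 1683):
1683 = 5·288 + 243
288 = 1·243 + 45
243 = 5·45 + 18
45 = 2·18 + 9
18 = 2·9 + 0
Since gcd = 9 > 1, 288 is not a unit mod 1683.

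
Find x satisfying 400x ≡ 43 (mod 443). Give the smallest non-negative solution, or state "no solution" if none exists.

442

First find gcd(400, 443):
443 = 1·400 + 43
400 = 9·43 + 13
43 = 3·13 + 4
13 = 3·4 + 1
4 = 4·1 + 0
gcd = 1, so a unique solution mod 443 exists.
Back-substitute for the Bézout coefficients:
1 = 13 − 3·4
1 = −3·43 + 10·13
1 = 10·400 − 93·43
1 = −93·443 + 103·400
So 400·(103) ≡ 1 (mod 443), giving 400⁻¹ ≡ 103.
x ≡ 400⁻¹·43 ≡ 103·43 ≡ 442 (mod 443).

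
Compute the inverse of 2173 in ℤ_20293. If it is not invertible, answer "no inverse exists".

Apply the Euclidean algorithm to 20293 and 2173:
20293 = 9*2173 + 736
2173 = 2*736 + 701
736 = 1*701 + 35
701 = 20*35 + 1
35 = 35*1 + 0
gcd = 1, so the inverse exists. Back-substitute:
1 = 701 − 20·35
1 = −20·736 + 21·701
1 = 21·2173 − 62·736
1 = −62·20293 + 579·2173
So 2173·579 ≡ 1 (mod 20293).

579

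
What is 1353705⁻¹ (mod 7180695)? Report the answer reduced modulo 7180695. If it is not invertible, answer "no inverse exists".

Compute gcd(1353705, 7180695):
7180695 = 5*1353705 + 412170
1353705 = 3*412170 + 117195
412170 = 3*117195 + 60585
117195 = 1*60585 + 56610
60585 = 1*56610 + 3975
56610 = 14*3975 + 960
3975 = 4*960 + 135
960 = 7*135 + 15
135 = 9*15 + 0
gcd(1353705, 7180695) = 15 ≠ 1, so 1353705 has no multiplicative inverse modulo 7180695.

no inverse exists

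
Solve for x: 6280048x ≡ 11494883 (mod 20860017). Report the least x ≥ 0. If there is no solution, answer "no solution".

First find gcd(6280048, 20860017):
20860017 = 3*6280048 + 2019873
6280048 = 3*2019873 + 220429
2019873 = 9*220429 + 36012
220429 = 6*36012 + 4357
36012 = 8*4357 + 1156
4357 = 3*1156 + 889
1156 = 1*889 + 267
889 = 3*267 + 88
267 = 3*88 + 3
88 = 29*3 + 1
3 = 3*1 + 0
gcd = 1, so a unique solution mod 20860017 exists.
Back-substitute for the Bézout coefficients:
1 = 88 − 29·3
1 = −29·267 + 88·88
1 = 88·889 − 293·267
1 = −293·1156 + 381·889
1 = 381·4357 − 1436·1156
1 = −1436·36012 + 11869·4357
1 = 11869·220429 − 72650·36012
1 = −72650·2019873 + 665719·220429
1 = 665719·6280048 − 2069807·2019873
1 = −2069807·20860017 + 6875140·6280048
So 6280048·(6875140) ≡ 1 (mod 20860017), giving 6280048⁻¹ ≡ 6875140.
x ≡ 6280048⁻¹·11494883 ≡ 6875140·11494883 ≡ 4543508 (mod 20860017).

4543508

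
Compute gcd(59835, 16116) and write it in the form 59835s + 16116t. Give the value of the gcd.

Apply Euclid's algorithm to 59835 and 16116:
59835 = 3×16116 + 11487
16116 = 1×11487 + 4629
11487 = 2×4629 + 2229
4629 = 2×2229 + 171
2229 = 13×171 + 6
171 = 28×6 + 3
6 = 2×3 + 0
gcd(59835, 16116) = 3.
Working backward:
3 = 171 − 28·6
3 = −28·2229 + 365·171
3 = 365·4629 − 758·2229
3 = −758·11487 + 1881·4629
3 = 1881·16116 − 2639·11487
3 = −2639·59835 + 9798·16116
So 3 = (-2639)·59835 + (9798)·16116.

3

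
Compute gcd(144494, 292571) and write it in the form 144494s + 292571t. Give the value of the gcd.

Apply Euclid's algorithm to 292571 and 144494:
292571 = 2*144494 + 3583
144494 = 40*3583 + 1174
3583 = 3*1174 + 61
1174 = 19*61 + 15
61 = 4*15 + 1
15 = 15*1 + 0
gcd(144494, 292571) = 1.
Working backward:
1 = 61 − 4·15
1 = −4·1174 + 77·61
1 = 77·3583 − 235·1174
1 = −235·144494 + 9477·3583
1 = 9477·292571 − 19189·144494
So 1 = (9477)·292571 + (-19189)·144494.

1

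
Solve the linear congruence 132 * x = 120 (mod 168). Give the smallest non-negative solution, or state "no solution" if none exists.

First find gcd(132, 168):
168 = 1×132 + 36
132 = 3×36 + 24
36 = 1×24 + 12
24 = 2×12 + 0
gcd = 12 and 12 | 120, so solutions exist. Divide through by 12: 11x ≡ 10 (mod 14).
Now find 11⁻¹ mod 14:
14 = 1·11 + 3
11 = 3·3 + 2
3 = 1·2 + 1
2 = 2·1 + 0
Back-substitute:
1 = 3 − 2
1 = −11 + 4·3
1 = 4·14 − 5·11
So 11·(-5) ≡ 1 (mod 14), i.e. 11⁻¹ ≡ 9.
Then x ≡ 9·10 ≡ 6 (mod 14); the smallest non-negative solution is x = 6.

6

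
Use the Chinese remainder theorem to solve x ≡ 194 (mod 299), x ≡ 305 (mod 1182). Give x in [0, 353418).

85409

Write x = 194 + 299·k. Then 299·k ≡ 305 − 194 ≡ 111 (mod 1182).
Need 299⁻¹ mod 1182. Extended Euclid on (1182, 299):
1182 = 3·299 + 285
299 = 1·285 + 14
285 = 20·14 + 5
14 = 2·5 + 4
5 = 1·4 + 1
4 = 4·1 + 0
Back-substitute:
1 = 5 − 4
1 = −14 + 3·5
1 = 3·285 − 61·14
1 = −61·299 + 64·285
1 = 64·1182 − 253·299
299⁻¹ ≡ 929 (mod 1182), so k ≡ 929·111 ≡ 285 (mod 1182).
x = 194 + 299·285 = 85409.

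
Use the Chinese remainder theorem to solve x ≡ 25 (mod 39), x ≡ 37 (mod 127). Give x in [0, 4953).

3847

Write x = 25 + 39·k. Then 39·k ≡ 37 − 25 ≡ 12 (mod 127).
Need 39⁻¹ mod 127. Extended Euclid on (127, 39):
127 = 3*39 + 10
39 = 3*10 + 9
10 = 1*9 + 1
9 = 9*1 + 0
Back-substitute:
1 = 10 − 9
1 = −39 + 4·10
1 = 4·127 − 13·39
39⁻¹ ≡ 114 (mod 127), so k ≡ 114·12 ≡ 98 (mod 127).
x = 25 + 39·98 = 3847.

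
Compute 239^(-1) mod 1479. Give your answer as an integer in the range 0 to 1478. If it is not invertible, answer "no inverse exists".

953

Apply the Euclidean algorithm to 1479 and 239:
1479 = 6·239 + 45
239 = 5·45 + 14
45 = 3·14 + 3
14 = 4·3 + 2
3 = 1·2 + 1
2 = 2·1 + 0
Since gcd(239, 1479) = 1, back-substitute to write 1 as a combination:
1 = 3 − 2
1 = −14 + 5·3
1 = 5·45 − 16·14
1 = −16·239 + 85·45
1 = 85·1479 − 526·239
Hence 239⁻¹ ≡ -526 ≡ 953 (mod 1479).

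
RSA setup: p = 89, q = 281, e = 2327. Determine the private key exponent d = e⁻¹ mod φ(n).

13543

φ(n) = (p−1)(q−1) = 88·280 = 24640.
Need d with 2327·d ≡ 1 (mod 24640). Apply the extended Euclidean algorithm:
24640 = 10·2327 + 1370
2327 = 1·1370 + 957
1370 = 1·957 + 413
957 = 2·413 + 131
413 = 3·131 + 20
131 = 6·20 + 11
20 = 1·11 + 9
11 = 1·9 + 2
9 = 4·2 + 1
2 = 2·1 + 0
Back-substitute:
1 = 9 − 4·2
1 = −4·11 + 5·9
1 = 5·20 − 9·11
1 = −9·131 + 59·20
1 = 59·413 − 186·131
1 = −186·957 + 431·413
1 = 431·1370 − 617·957
1 = −617·2327 + 1048·1370
1 = 1048·24640 − 11097·2327
So 2327·(-11097) ≡ 1 (mod 24640), hence d ≡ -11097 ≡ 13543 (mod 24640).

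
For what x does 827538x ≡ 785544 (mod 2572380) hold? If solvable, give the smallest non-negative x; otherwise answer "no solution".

418588

First find gcd(827538, 2572380):
2572380 = 3*827538 + 89766
827538 = 9*89766 + 19644
89766 = 4*19644 + 11190
19644 = 1*11190 + 8454
11190 = 1*8454 + 2736
8454 = 3*2736 + 246
2736 = 11*246 + 30
246 = 8*30 + 6
30 = 5*6 + 0
gcd = 6 and 6 | 785544, so solutions exist. Divide through by 6: 137923x ≡ 130924 (mod 428730).
Now find 137923⁻¹ mod 428730:
428730 = 3·137923 + 14961
137923 = 9·14961 + 3274
14961 = 4·3274 + 1865
3274 = 1·1865 + 1409
1865 = 1·1409 + 456
1409 = 3·456 + 41
456 = 11·41 + 5
41 = 8·5 + 1
5 = 5·1 + 0
Back-substitute:
1 = 41 − 8·5
1 = −8·456 + 89·41
1 = 89·1409 − 275·456
1 = −275·1865 + 364·1409
1 = 364·3274 − 639·1865
1 = −639·14961 + 2920·3274
1 = 2920·137923 − 26919·14961
1 = −26919·428730 + 83677·137923
So 137923⁻¹ ≡ 83677 (mod 428730).
Then x ≡ 83677·130924 ≡ 418588 (mod 428730); the smallest non-negative solution is x = 418588.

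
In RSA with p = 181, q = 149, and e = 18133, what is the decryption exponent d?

10237

φ(n) = (p−1)(q−1) = 180·148 = 26640.
Need d with 18133·d ≡ 1 (mod 26640). Apply the extended Euclidean algorithm:
26640 = 1*18133 + 8507
18133 = 2*8507 + 1119
8507 = 7*1119 + 674
1119 = 1*674 + 445
674 = 1*445 + 229
445 = 1*229 + 216
229 = 1*216 + 13
216 = 16*13 + 8
13 = 1*8 + 5
8 = 1*5 + 3
5 = 1*3 + 2
3 = 1*2 + 1
2 = 2*1 + 0
Back-substitute:
1 = 3 − 2
1 = −5 + 2·3
1 = 2·8 − 3·5
1 = −3·13 + 5·8
1 = 5·216 − 83·13
1 = −83·229 + 88·216
1 = 88·445 − 171·229
1 = −171·674 + 259·445
1 = 259·1119 − 430·674
1 = −430·8507 + 3269·1119
1 = 3269·18133 − 6968·8507
1 = −6968·26640 + 10237·18133
So 18133·10237 ≡ 1 (mod 26640), hence d = 10237.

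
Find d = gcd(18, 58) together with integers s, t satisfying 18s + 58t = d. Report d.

Apply Euclid's algorithm to 58 and 18:
58 = 3*18 + 4
18 = 4*4 + 2
4 = 2*2 + 0
gcd(18, 58) = 2.
Back-substituting:
2 = 18 − 4·4
2 = −4·58 + 13·18
So 2 = (-4)·58 + (13)·18.

2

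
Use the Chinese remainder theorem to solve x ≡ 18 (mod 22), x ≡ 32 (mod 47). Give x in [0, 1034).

Write x = 18 + 22·k. Then 22·k ≡ 32 − 18 ≡ 14 (mod 47).
Need 22⁻¹ mod 47. Extended Euclid on (47, 22):
47 = 2·22 + 3
22 = 7·3 + 1
3 = 3·1 + 0
Back-substitute:
1 = 22 − 7·3
1 = −7·47 + 15·22
22⁻¹ ≡ 15 (mod 47), so k ≡ 15·14 ≡ 22 (mod 47).
x = 18 + 22·22 = 502.

502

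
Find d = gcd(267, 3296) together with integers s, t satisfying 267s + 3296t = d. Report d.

1

Apply Euclid's algorithm to 3296 and 267:
3296 = 12·267 + 92
267 = 2·92 + 83
92 = 1·83 + 9
83 = 9·9 + 2
9 = 4·2 + 1
2 = 2·1 + 0
gcd(267, 3296) = 1.
Back-substituting:
1 = 9 − 4·2
1 = −4·83 + 37·9
1 = 37·92 − 41·83
1 = −41·267 + 119·92
1 = 119·3296 − 1469·267
So 1 = (119)·3296 + (-1469)·267.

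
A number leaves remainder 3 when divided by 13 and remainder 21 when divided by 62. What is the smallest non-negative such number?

Write x = 3 + 13·k. Then 13·k ≡ 21 − 3 ≡ 18 (mod 62).
Need 13⁻¹ mod 62. Extended Euclid on (62, 13):
62 = 4×13 + 10
13 = 1×10 + 3
10 = 3×3 + 1
3 = 3×1 + 0
Back-substitute:
1 = 10 − 3·3
1 = −3·13 + 4·10
1 = 4·62 − 19·13
13⁻¹ ≡ 43 (mod 62), so k ≡ 43·18 ≡ 30 (mod 62).
x = 3 + 13·30 = 393.

393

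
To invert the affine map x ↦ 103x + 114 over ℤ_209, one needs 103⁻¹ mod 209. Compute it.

gcd(209, 103) by repeated division:
209 = 2*103 + 3
103 = 34*3 + 1
3 = 3*1 + 0
Since gcd(103, 209) = 1, back-substitute to write 1 as a combination:
1 = 103 − 34·3
1 = −34·209 + 69·103
So 103·69 ≡ 1 (mod 209).

69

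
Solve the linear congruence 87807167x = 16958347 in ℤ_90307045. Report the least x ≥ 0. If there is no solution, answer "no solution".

First find gcd(87807167, 90307045):
90307045 = 1*87807167 + 2499878
87807167 = 35*2499878 + 311437
2499878 = 8*311437 + 8382
311437 = 37*8382 + 1303
8382 = 6*1303 + 564
1303 = 2*564 + 175
564 = 3*175 + 39
175 = 4*39 + 19
39 = 2*19 + 1
19 = 19*1 + 0
gcd = 1, so a unique solution mod 90307045 exists.
Back-substitute for the Bézout coefficients:
1 = 39 − 2·19
1 = −2·175 + 9·39
1 = 9·564 − 29·175
1 = −29·1303 + 67·564
1 = 67·8382 − 431·1303
1 = −431·311437 + 16014·8382
1 = 16014·2499878 − 128543·311437
1 = −128543·87807167 + 4515019·2499878
1 = 4515019·90307045 − 4643562·87807167
So 87807167·(-4643562) ≡ 1 (mod 90307045), giving 87807167⁻¹ ≡ 85663483.
x ≡ 87807167⁻¹·16958347 ≡ 85663483·16958347 ≡ 65685716 (mod 90307045).

65685716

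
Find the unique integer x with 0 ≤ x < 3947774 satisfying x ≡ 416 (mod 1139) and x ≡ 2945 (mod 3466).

Write x = 416 + 1139·k. Then 1139·k ≡ 2945 − 416 ≡ 2529 (mod 3466).
Need 1139⁻¹ mod 3466. Extended Euclid on (3466, 1139):
3466 = 3·1139 + 49
1139 = 23·49 + 12
49 = 4·12 + 1
12 = 12·1 + 0
Back-substitute:
1 = 49 − 4·12
1 = −4·1139 + 93·49
1 = 93·3466 − 283·1139
1139⁻¹ ≡ 3183 (mod 3466), so k ≡ 3183·2529 ≡ 1755 (mod 3466).
x = 416 + 1139·1755 = 1999361.

1999361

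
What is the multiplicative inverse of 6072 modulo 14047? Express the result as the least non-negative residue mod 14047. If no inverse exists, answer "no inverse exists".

no inverse exists

Euclidean algorithm on 14047, 6072:
14047 = 2*6072 + 1903
6072 = 3*1903 + 363
1903 = 5*363 + 88
363 = 4*88 + 11
88 = 8*11 + 0
Since gcd = 11 > 1, 6072 is not a unit mod 14047.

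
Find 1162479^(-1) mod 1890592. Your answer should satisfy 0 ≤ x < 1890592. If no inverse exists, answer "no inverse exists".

445103

Apply the Euclidean algorithm to 1890592 and 1162479:
1890592 = 1×1162479 + 728113
1162479 = 1×728113 + 434366
728113 = 1×434366 + 293747
434366 = 1×293747 + 140619
293747 = 2×140619 + 12509
140619 = 11×12509 + 3020
12509 = 4×3020 + 429
3020 = 7×429 + 17
429 = 25×17 + 4
17 = 4×4 + 1
4 = 4×1 + 0
The gcd is 1. Working backward:
1 = 17 − 4·4
1 = −4·429 + 101·17
1 = 101·3020 − 711·429
1 = −711·12509 + 2945·3020
1 = 2945·140619 − 33106·12509
1 = −33106·293747 + 69157·140619
1 = 69157·434366 − 102263·293747
1 = −102263·728113 + 171420·434366
1 = 171420·1162479 − 273683·728113
1 = −273683·1890592 + 445103·1162479
So 1162479·445103 ≡ 1 (mod 1890592).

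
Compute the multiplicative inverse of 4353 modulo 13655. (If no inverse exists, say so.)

10562

gcd(13655, 4353) by repeated division:
13655 = 3×4353 + 596
4353 = 7×596 + 181
596 = 3×181 + 53
181 = 3×53 + 22
53 = 2×22 + 9
22 = 2×9 + 4
9 = 2×4 + 1
4 = 4×1 + 0
gcd = 1, so the inverse exists. Back-substitute:
1 = 9 − 2·4
1 = −2·22 + 5·9
1 = 5·53 − 12·22
1 = −12·181 + 41·53
1 = 41·596 − 135·181
1 = −135·4353 + 986·596
1 = 986·13655 − 3093·4353
Thus 4353·(-3093) ≡ 1 (mod 13655); reducing, -3093 mod 13655 = 10562.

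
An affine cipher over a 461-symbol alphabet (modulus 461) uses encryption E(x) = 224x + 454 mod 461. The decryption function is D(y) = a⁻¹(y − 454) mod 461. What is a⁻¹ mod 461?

319

Run Euclid on (461, 224):
461 = 2·224 + 13
224 = 17·13 + 3
13 = 4·3 + 1
3 = 3·1 + 0
gcd = 1, so the inverse exists. Back-substitute:
1 = 13 − 4·3
1 = −4·224 + 69·13
1 = 69·461 − 142·224
Hence 224⁻¹ ≡ -142 ≡ 319 (mod 461).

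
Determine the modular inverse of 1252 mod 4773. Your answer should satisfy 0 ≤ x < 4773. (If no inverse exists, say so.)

3595

Apply the Euclidean algorithm to 4773 and 1252:
4773 = 3×1252 + 1017
1252 = 1×1017 + 235
1017 = 4×235 + 77
235 = 3×77 + 4
77 = 19×4 + 1
4 = 4×1 + 0
Since gcd(1252, 4773) = 1, back-substitute to write 1 as a combination:
1 = 77 − 19·4
1 = −19·235 + 58·77
1 = 58·1017 − 251·235
1 = −251·1252 + 309·1017
1 = 309·4773 − 1178·1252
Hence 1252⁻¹ ≡ -1178 ≡ 3595 (mod 4773).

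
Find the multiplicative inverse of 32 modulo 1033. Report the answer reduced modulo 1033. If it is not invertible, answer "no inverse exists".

226

gcd(1033, 32) by repeated division:
1033 = 32·32 + 9
32 = 3·9 + 5
9 = 1·5 + 4
5 = 1·4 + 1
4 = 4·1 + 0
The gcd is 1. Working backward:
1 = 5 − 4
1 = −9 + 2·5
1 = 2·32 − 7·9
1 = −7·1033 + 226·32
So 32·226 ≡ 1 (mod 1033).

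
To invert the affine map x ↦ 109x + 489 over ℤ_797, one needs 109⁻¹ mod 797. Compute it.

Apply the Euclidean algorithm to 797 and 109:
797 = 7×109 + 34
109 = 3×34 + 7
34 = 4×7 + 6
7 = 1×6 + 1
6 = 6×1 + 0
Since gcd(109, 797) = 1, back-substitute to write 1 as a combination:
1 = 7 − 6
1 = −34 + 5·7
1 = 5·109 − 16·34
1 = −16·797 + 117·109
So 109·117 ≡ 1 (mod 797).

117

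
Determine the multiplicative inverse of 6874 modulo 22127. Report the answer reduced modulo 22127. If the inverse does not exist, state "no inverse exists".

no inverse exists

Euclidean algorithm on 22127, 6874:
22127 = 3*6874 + 1505
6874 = 4*1505 + 854
1505 = 1*854 + 651
854 = 1*651 + 203
651 = 3*203 + 42
203 = 4*42 + 35
42 = 1*35 + 7
35 = 5*7 + 0
Since gcd = 7 > 1, 6874 is not a unit mod 22127.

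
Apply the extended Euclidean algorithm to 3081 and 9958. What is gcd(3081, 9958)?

Apply Euclid's algorithm to 9958 and 3081:
9958 = 3·3081 + 715
3081 = 4·715 + 221
715 = 3·221 + 52
221 = 4·52 + 13
52 = 4·13 + 0
gcd(3081, 9958) = 13.
Express as a combination:
13 = 221 − 4·52
13 = −4·715 + 13·221
13 = 13·3081 − 56·715
13 = −56·9958 + 181·3081
So 13 = (-56)·9958 + (181)·3081.

13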